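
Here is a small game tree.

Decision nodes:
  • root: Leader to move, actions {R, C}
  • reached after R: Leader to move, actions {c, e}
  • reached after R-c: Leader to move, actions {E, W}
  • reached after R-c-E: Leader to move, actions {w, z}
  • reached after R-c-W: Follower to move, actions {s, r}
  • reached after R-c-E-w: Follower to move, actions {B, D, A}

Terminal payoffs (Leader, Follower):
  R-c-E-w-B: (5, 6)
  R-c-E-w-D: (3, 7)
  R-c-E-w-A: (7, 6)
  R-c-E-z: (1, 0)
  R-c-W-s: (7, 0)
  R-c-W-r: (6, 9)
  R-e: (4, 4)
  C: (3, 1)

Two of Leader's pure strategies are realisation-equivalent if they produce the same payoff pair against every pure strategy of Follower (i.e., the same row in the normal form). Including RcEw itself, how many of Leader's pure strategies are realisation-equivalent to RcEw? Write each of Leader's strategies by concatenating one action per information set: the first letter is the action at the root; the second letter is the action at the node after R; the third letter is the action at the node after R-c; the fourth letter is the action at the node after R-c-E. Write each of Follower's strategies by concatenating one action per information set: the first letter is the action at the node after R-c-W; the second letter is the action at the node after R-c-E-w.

1

Row for RcEw (columns sB, sD, sA, rB, rD, rA): (5,6) (3,7) (7,6) (5,6) (3,7) (7,6).
Every one of Leader's information sets is on the play path for some reply by Follower when Leader follows RcEw.
Changing the action at any of them therefore changes at least one column, so only RcEw itself gives this row.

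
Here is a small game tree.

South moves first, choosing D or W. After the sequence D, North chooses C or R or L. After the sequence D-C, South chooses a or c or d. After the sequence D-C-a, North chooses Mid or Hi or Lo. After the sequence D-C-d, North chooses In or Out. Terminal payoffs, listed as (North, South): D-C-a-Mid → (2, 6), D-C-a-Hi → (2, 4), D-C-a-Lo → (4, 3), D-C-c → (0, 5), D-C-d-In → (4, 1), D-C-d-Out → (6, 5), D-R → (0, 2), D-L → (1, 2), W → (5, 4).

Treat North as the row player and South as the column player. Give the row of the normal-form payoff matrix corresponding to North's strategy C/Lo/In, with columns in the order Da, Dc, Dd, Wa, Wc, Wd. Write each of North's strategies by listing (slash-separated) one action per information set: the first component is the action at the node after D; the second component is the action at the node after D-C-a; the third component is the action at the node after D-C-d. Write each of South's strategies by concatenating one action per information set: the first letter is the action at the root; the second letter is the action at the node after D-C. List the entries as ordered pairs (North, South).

(4,3) (0,5) (4,1) (5,4) (5,4) (5,4)

vs Da: South plays D → North plays C at [D] → South plays a at [D-C] → North plays Lo at [D-C-a] → (4, 3)
vs Dc: South plays D → North plays C at [D] → South plays c at [D-C] → (0, 5)
vs Dd: South plays D → North plays C at [D] → South plays d at [D-C] → North plays In at [D-C-d] → (4, 1)
vs Wa: South plays W → (5, 4)
vs Wc: South plays W → (5, 4)
vs Wd: South plays W → (5, 4)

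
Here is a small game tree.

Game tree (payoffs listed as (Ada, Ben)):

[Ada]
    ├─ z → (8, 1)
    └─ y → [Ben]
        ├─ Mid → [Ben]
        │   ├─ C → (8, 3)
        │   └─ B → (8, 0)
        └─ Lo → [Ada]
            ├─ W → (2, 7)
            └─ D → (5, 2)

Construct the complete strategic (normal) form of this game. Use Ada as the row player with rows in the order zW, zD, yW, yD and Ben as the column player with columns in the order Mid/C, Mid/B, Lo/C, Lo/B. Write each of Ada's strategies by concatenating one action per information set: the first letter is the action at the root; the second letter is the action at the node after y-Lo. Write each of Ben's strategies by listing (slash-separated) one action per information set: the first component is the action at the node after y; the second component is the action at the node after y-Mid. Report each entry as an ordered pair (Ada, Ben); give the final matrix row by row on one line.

zW: (8,1) (8,1) (8,1) (8,1) | zD: (8,1) (8,1) (8,1) (8,1) | yW: (8,3) (8,0) (2,7) (2,7) | yD: (8,3) (8,0) (5,2) (5,2)

        Mid/C    Mid/B     Lo/C     Lo/B
  zW    (8,1)    (8,1)    (8,1)    (8,1)
  zD    (8,1)    (8,1)    (8,1)    (8,1)
  yW    (8,3)    (8,0)    (2,7)    (2,7)
  yD    (8,3)    (8,0)    (5,2)    (5,2)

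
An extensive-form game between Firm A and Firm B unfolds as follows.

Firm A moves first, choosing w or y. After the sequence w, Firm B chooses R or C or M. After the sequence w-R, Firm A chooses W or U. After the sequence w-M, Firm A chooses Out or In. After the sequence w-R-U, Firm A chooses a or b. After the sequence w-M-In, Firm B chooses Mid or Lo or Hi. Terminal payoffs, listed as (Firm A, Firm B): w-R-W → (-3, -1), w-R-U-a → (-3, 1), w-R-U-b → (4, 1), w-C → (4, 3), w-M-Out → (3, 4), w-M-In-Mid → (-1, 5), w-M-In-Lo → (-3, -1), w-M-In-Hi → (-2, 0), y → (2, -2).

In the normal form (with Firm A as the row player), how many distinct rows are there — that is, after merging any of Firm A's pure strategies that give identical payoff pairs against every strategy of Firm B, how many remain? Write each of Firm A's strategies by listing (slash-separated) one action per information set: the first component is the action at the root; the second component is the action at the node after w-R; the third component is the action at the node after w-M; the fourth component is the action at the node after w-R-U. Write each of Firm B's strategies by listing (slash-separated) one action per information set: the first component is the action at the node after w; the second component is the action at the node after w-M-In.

Firm A has 16 pure strategies: w/W/Out/a, w/W/Out/b, w/W/In/a, w/W/In/b, w/U/Out/a, w/U/Out/b, w/U/In/a, w/U/In/b, y/W/Out/a, y/W/Out/b, y/W/In/a, y/W/In/b, y/U/Out/a, y/U/Out/b, y/U/In/a, y/U/In/b. Columns: R/Mid, R/Lo, R/Hi, C/Mid, C/Lo, C/Hi, M/Mid, M/Lo, M/Hi.
{w/W/Out/a, w/W/Out/b} → row (-3,-1) (-3,-1) (-3,-1) (4,3) (4,3) (4,3) (3,4) (3,4) (3,4)
{w/W/In/a, w/W/In/b} → row (-3,-1) (-3,-1) (-3,-1) (4,3) (4,3) (4,3) (-1,5) (-3,-1) (-2,0)
{w/U/Out/a} → row (-3,1) (-3,1) (-3,1) (4,3) (4,3) (4,3) (3,4) (3,4) (3,4)
{w/U/Out/b} → row (4,1) (4,1) (4,1) (4,3) (4,3) (4,3) (3,4) (3,4) (3,4)
{w/U/In/a} → row (-3,1) (-3,1) (-3,1) (4,3) (4,3) (4,3) (-1,5) (-3,-1) (-2,0)
{w/U/In/b} → row (4,1) (4,1) (4,1) (4,3) (4,3) (4,3) (-1,5) (-3,-1) (-2,0)
{y/W/Out/a, y/W/Out/b, y/W/In/a, y/W/In/b, y/U/Out/a, y/U/Out/b, y/U/In/a, y/U/In/b} → row (2,-2) (2,-2) (2,-2) (2,-2) (2,-2) (2,-2) (2,-2) (2,-2) (2,-2)
That's 7 distinct rows out of 16 strategies.

7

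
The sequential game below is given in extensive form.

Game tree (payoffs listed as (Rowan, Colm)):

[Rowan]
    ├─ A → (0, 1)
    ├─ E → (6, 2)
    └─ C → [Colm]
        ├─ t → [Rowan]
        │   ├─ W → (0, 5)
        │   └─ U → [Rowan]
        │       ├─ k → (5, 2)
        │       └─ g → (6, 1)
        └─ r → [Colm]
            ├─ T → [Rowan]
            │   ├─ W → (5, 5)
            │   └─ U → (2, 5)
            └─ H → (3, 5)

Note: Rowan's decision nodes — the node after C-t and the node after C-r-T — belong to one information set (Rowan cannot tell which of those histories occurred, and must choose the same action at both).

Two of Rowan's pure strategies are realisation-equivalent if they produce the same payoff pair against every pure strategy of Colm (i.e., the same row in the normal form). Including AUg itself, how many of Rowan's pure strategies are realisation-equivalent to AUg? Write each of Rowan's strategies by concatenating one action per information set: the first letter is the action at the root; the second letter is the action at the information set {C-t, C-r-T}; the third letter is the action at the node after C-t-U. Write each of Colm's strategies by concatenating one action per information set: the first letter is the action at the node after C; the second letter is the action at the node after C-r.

4

Row for AUg (columns tT, tH, rT, rH): (0,1) (0,1) (0,1) (0,1).
Under AUg, Rowan's choice at the information set {C-t, C-r-T} and at the node after C-t-U can never be reached regardless of what Colm does, so varying those choices leaves every outcome unchanged.
Holding the reachable choices fixed and varying the unreachable ones freely already gives 2 × 2 = 4 equivalent strategies.
No other strategy reproduces this row, so those 4 are the full class: AWk, AWg, AUk, AUg.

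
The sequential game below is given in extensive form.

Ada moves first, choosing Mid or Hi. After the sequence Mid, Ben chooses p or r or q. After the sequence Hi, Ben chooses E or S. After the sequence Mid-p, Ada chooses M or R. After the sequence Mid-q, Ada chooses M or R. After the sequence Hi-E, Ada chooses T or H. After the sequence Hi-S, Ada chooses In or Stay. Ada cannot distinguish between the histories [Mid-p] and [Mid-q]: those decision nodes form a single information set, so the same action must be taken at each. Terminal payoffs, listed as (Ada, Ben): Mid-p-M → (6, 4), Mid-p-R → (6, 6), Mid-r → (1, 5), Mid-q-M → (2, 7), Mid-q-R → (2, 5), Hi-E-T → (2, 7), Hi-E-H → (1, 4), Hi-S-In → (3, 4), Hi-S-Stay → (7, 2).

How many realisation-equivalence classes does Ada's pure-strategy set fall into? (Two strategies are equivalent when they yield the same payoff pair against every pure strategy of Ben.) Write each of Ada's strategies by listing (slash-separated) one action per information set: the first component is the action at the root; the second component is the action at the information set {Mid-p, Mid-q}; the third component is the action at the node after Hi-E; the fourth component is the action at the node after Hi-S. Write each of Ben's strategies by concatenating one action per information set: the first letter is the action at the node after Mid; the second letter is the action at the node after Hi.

Ada has 16 pure strategies: Mid/M/T/In, Mid/M/T/Stay, Mid/M/H/In, Mid/M/H/Stay, Mid/R/T/In, Mid/R/T/Stay, Mid/R/H/In, Mid/R/H/Stay, Hi/M/T/In, Hi/M/T/Stay, Hi/M/H/In, Hi/M/H/Stay, Hi/R/T/In, Hi/R/T/Stay, Hi/R/H/In, Hi/R/H/Stay. Columns: pE, pS, rE, rS, qE, qS.
{Mid/M/T/In, Mid/M/T/Stay, Mid/M/H/In, Mid/M/H/Stay} → row (6,4) (6,4) (1,5) (1,5) (2,7) (2,7)
{Mid/R/T/In, Mid/R/T/Stay, Mid/R/H/In, Mid/R/H/Stay} → row (6,6) (6,6) (1,5) (1,5) (2,5) (2,5)
{Hi/M/T/In, Hi/R/T/In} → row (2,7) (3,4) (2,7) (3,4) (2,7) (3,4)
{Hi/M/T/Stay, Hi/R/T/Stay} → row (2,7) (7,2) (2,7) (7,2) (2,7) (7,2)
{Hi/M/H/In, Hi/R/H/In} → row (1,4) (3,4) (1,4) (3,4) (1,4) (3,4)
{Hi/M/H/Stay, Hi/R/H/Stay} → row (1,4) (7,2) (1,4) (7,2) (1,4) (7,2)
That's 6 distinct rows out of 16 strategies.

6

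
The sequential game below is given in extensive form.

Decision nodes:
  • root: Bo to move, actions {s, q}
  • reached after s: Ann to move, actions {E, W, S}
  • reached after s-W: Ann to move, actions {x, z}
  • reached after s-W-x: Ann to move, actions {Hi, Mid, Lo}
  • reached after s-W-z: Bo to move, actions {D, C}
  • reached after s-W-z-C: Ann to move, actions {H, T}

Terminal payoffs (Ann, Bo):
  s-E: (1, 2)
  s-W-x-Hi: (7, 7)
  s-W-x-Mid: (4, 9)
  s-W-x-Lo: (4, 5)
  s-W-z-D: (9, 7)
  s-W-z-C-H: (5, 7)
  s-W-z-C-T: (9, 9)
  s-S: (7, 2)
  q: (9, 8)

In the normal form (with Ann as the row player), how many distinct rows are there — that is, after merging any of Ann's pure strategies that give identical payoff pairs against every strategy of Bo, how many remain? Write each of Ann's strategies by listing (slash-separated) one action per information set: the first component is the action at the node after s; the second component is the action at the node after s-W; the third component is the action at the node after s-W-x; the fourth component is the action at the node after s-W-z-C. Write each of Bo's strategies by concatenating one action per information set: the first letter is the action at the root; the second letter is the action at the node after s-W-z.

7

Ann has 36 pure strategies: E/x/Hi/H, E/x/Hi/T, E/x/Mid/H, E/x/Mid/T, E/x/Lo/H, E/x/Lo/T, E/z/Hi/H, E/z/Hi/T, E/z/Mid/H, E/z/Mid/T, E/z/Lo/H, E/z/Lo/T, W/x/Hi/H, W/x/Hi/T, W/x/Mid/H, W/x/Mid/T, W/x/Lo/H, W/x/Lo/T, W/z/Hi/H, W/z/Hi/T, W/z/Mid/H, W/z/Mid/T, W/z/Lo/H, W/z/Lo/T, S/x/Hi/H, S/x/Hi/T, S/x/Mid/H, S/x/Mid/T, S/x/Lo/H, S/x/Lo/T, S/z/Hi/H, S/z/Hi/T, S/z/Mid/H, S/z/Mid/T, S/z/Lo/H, S/z/Lo/T. Columns: sD, sC, qD, qC.
{E/x/Hi/H, E/x/Hi/T, E/x/Mid/H, E/x/Mid/T, E/x/Lo/H, E/x/Lo/T, E/z/Hi/H, E/z/Hi/T, E/z/Mid/H, E/z/Mid/T, E/z/Lo/H, E/z/Lo/T} → row (1,2) (1,2) (9,8) (9,8)
{W/x/Hi/H, W/x/Hi/T} → row (7,7) (7,7) (9,8) (9,8)
{W/x/Mid/H, W/x/Mid/T} → row (4,9) (4,9) (9,8) (9,8)
{W/x/Lo/H, W/x/Lo/T} → row (4,5) (4,5) (9,8) (9,8)
{W/z/Hi/H, W/z/Mid/H, W/z/Lo/H} → row (9,7) (5,7) (9,8) (9,8)
{W/z/Hi/T, W/z/Mid/T, W/z/Lo/T} → row (9,7) (9,9) (9,8) (9,8)
{S/x/Hi/H, S/x/Hi/T, S/x/Mid/H, S/x/Mid/T, S/x/Lo/H, S/x/Lo/T, S/z/Hi/H, S/z/Hi/T, S/z/Mid/H, S/z/Mid/T, S/z/Lo/H, S/z/Lo/T} → row (7,2) (7,2) (9,8) (9,8)
That's 7 distinct rows out of 36 strategies.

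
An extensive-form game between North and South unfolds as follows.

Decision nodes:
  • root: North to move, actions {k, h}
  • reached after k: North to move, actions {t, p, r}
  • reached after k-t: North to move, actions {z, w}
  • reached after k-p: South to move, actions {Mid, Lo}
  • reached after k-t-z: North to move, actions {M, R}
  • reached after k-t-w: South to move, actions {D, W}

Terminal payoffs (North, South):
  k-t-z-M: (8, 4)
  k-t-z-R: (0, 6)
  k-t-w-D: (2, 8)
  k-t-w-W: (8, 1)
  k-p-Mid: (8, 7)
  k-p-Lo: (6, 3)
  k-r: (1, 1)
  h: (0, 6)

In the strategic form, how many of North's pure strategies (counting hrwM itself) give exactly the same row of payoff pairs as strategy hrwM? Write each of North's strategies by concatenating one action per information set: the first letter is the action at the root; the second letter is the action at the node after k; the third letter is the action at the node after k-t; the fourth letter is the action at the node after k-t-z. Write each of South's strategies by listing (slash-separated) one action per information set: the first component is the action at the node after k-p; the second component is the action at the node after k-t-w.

Row for hrwM (columns Mid/D, Mid/W, Lo/D, Lo/W): (0,6) (0,6) (0,6) (0,6).
Under hrwM, North's choice at the node after k and at the node after k-t and at the node after k-t-z can never be reached regardless of what South does, so varying those choices leaves every outcome unchanged.
Holding the reachable choices fixed and varying the unreachable ones freely already gives 3 × 2 × 2 = 12 equivalent strategies.
Checking the remaining rows, ktzR also happen to give the same payoffs in every column, bringing the total to 13: ktzR, htzM, htzR, htwM, htwR, hpzM, hpzR, hpwM, hpwR, hrzM, hrzR, hrwM, hrwR.

13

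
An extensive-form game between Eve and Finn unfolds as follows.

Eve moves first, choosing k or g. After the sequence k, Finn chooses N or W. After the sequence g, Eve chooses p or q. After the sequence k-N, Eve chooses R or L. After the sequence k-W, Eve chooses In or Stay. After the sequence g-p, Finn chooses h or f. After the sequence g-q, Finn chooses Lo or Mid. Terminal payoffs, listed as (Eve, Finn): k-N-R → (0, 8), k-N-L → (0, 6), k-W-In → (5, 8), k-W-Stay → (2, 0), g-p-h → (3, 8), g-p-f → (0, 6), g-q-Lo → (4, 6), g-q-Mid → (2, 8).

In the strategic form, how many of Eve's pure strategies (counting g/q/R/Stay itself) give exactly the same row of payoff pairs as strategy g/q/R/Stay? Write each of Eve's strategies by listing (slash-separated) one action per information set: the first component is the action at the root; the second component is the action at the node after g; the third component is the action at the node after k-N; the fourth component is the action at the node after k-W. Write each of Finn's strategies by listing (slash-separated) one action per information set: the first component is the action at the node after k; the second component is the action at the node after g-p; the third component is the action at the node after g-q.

4

Row for g/q/R/Stay (columns N/h/Lo, N/h/Mid, N/f/Lo, N/f/Mid, W/h/Lo, W/h/Mid, W/f/Lo, W/f/Mid): (4,6) (2,8) (4,6) (2,8) (4,6) (2,8) (4,6) (2,8).
Under g/q/R/Stay, Eve's choice at the node after k-N and at the node after k-W can never be reached regardless of what Finn does, so varying those choices leaves every outcome unchanged.
Holding the reachable choices fixed and varying the unreachable ones freely already gives 2 × 2 = 4 equivalent strategies.
No other strategy reproduces this row, so those 4 are the full class: g/q/R/In, g/q/R/Stay, g/q/L/In, g/q/L/Stay.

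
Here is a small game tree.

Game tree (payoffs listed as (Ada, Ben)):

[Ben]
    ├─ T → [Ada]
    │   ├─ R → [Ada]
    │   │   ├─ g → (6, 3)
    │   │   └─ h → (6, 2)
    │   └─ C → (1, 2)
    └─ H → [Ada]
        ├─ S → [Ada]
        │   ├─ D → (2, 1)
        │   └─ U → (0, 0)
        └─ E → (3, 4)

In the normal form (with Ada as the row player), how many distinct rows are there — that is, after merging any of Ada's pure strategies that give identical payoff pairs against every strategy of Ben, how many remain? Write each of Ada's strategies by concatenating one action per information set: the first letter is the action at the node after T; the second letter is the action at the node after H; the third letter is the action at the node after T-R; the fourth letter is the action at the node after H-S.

Ada has 16 pure strategies: RSgD, RSgU, RShD, RShU, REgD, REgU, REhD, REhU, CSgD, CSgU, CShD, CShU, CEgD, CEgU, CEhD, CEhU. Columns: T, H.
{RSgD} → row (6,3) (2,1)
{RSgU} → row (6,3) (0,0)
{RShD} → row (6,2) (2,1)
{RShU} → row (6,2) (0,0)
{REgD, REgU} → row (6,3) (3,4)
{REhD, REhU} → row (6,2) (3,4)
{CSgD, CShD} → row (1,2) (2,1)
{CSgU, CShU} → row (1,2) (0,0)
{CEgD, CEgU, CEhD, CEhU} → row (1,2) (3,4)
That's 9 distinct rows out of 16 strategies.

9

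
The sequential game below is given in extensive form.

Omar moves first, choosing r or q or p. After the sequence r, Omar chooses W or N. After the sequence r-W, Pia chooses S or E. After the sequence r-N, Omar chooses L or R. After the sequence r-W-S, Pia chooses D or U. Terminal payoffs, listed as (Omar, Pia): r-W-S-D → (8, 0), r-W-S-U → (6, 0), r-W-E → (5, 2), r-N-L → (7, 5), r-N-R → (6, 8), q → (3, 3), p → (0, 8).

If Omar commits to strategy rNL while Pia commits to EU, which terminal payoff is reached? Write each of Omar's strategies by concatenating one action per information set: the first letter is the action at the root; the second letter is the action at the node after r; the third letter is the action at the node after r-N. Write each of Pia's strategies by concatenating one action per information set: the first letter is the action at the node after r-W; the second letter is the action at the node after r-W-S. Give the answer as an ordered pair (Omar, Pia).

(7, 5)

Trace the play path from the root:
  Omar plays r
  Omar plays N at [r]
  Omar plays L at [r-N]
→ terminal payoff (7, 5).
(Pia's choice at the node after r-W is never reached on this path, so it doesn't affect the outcome.)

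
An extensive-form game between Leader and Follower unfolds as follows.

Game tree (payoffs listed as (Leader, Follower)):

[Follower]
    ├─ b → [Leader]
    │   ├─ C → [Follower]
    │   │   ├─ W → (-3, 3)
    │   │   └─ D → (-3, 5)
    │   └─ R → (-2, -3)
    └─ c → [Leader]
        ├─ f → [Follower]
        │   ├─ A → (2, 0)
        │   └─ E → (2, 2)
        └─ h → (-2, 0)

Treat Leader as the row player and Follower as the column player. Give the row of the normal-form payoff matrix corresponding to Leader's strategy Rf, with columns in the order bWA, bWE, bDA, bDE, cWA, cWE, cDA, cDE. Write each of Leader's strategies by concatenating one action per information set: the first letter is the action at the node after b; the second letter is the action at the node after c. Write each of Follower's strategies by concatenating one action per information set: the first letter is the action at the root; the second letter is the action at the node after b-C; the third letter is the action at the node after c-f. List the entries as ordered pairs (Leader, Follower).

(-2,-3) (-2,-3) (-2,-3) (-2,-3) (2,0) (2,2) (2,0) (2,2)

vs bWA: Follower plays b → Leader plays R at [b] → (-2, -3)
vs bWE: Follower plays b → Leader plays R at [b] → (-2, -3)
vs bDA: Follower plays b → Leader plays R at [b] → (-2, -3)
vs bDE: Follower plays b → Leader plays R at [b] → (-2, -3)
vs cWA: Follower plays c → Leader plays f at [c] → Follower plays A at [c-f] → (2, 0)
vs cWE: Follower plays c → Leader plays f at [c] → Follower plays E at [c-f] → (2, 2)
vs cDA: Follower plays c → Leader plays f at [c] → Follower plays A at [c-f] → (2, 0)
vs cDE: Follower plays c → Leader plays f at [c] → Follower plays E at [c-f] → (2, 2)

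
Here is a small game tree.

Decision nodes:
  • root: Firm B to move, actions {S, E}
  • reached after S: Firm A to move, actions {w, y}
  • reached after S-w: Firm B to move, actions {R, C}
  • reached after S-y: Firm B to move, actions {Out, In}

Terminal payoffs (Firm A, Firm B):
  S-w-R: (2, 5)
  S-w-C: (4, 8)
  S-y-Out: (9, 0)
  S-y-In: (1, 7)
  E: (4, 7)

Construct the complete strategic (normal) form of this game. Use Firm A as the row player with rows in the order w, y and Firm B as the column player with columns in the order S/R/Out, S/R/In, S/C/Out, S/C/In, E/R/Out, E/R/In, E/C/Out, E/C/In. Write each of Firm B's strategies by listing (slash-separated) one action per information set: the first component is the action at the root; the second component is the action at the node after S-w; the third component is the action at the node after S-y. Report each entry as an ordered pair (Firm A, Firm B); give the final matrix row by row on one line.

Row w: S/R/Out→(2,5), S/R/In→(2,5), S/C/Out→(4,8), S/C/In→(4,8), E/R/Out→(4,7), E/R/In→(4,7), E/C/Out→(4,7), E/C/In→(4,7)
Row y: S/R/Out→(9,0), S/R/In→(1,7), S/C/Out→(9,0), S/C/In→(1,7), E/R/Out→(4,7), E/R/In→(4,7), E/C/Out→(4,7), E/C/In→(4,7)

w: (2,5) (2,5) (4,8) (4,8) (4,7) (4,7) (4,7) (4,7) | y: (9,0) (1,7) (9,0) (1,7) (4,7) (4,7) (4,7) (4,7)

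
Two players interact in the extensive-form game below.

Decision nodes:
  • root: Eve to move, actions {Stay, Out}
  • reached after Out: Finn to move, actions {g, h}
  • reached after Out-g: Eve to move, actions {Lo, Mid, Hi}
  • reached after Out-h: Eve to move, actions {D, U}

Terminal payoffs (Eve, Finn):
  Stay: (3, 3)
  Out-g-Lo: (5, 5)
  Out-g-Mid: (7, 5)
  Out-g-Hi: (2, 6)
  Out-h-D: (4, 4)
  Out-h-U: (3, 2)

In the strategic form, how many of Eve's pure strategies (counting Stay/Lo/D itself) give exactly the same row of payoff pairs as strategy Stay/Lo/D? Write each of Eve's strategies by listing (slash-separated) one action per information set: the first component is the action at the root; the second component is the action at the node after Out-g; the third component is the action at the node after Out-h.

Row for Stay/Lo/D (columns g, h): (3,3) (3,3).
Under Stay/Lo/D, Eve's choice at the node after Out-g and at the node after Out-h can never be reached regardless of what Finn does, so varying those choices leaves every outcome unchanged.
Holding the reachable choices fixed and varying the unreachable ones freely already gives 3 × 2 = 6 equivalent strategies.
No other strategy reproduces this row, so those 6 are the full class: Stay/Lo/D, Stay/Lo/U, Stay/Mid/D, Stay/Mid/U, Stay/Hi/D, Stay/Hi/U.

6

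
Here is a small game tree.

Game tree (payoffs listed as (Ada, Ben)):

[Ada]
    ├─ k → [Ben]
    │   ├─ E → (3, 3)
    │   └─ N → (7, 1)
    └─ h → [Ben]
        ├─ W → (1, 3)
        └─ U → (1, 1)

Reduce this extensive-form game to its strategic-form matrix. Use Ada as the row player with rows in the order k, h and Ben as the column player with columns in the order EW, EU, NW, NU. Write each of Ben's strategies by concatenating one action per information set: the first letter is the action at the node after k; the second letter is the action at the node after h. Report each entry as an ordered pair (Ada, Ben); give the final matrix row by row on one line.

Row k: EW→(3,3), EU→(3,3), NW→(7,1), NU→(7,1)
Row h: EW→(1,3), EU→(1,1), NW→(1,3), NU→(1,1)

k: (3,3) (3,3) (7,1) (7,1) | h: (1,3) (1,1) (1,3) (1,1)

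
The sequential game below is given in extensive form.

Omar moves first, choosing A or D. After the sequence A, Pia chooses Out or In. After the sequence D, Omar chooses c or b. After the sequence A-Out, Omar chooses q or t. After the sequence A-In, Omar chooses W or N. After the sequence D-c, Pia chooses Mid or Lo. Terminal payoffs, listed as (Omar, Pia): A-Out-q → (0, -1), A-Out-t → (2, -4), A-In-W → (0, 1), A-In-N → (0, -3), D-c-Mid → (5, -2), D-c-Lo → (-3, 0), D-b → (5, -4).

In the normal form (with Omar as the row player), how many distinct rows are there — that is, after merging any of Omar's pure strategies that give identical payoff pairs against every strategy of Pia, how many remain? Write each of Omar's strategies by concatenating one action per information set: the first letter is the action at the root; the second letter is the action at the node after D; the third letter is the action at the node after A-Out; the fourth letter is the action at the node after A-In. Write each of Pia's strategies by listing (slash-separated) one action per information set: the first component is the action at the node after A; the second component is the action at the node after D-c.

6

Omar has 16 pure strategies: AcqW, AcqN, ActW, ActN, AbqW, AbqN, AbtW, AbtN, DcqW, DcqN, DctW, DctN, DbqW, DbqN, DbtW, DbtN. Columns: Out/Mid, Out/Lo, In/Mid, In/Lo.
{AcqW, AbqW} → row (0,-1) (0,-1) (0,1) (0,1)
{AcqN, AbqN} → row (0,-1) (0,-1) (0,-3) (0,-3)
{ActW, AbtW} → row (2,-4) (2,-4) (0,1) (0,1)
{ActN, AbtN} → row (2,-4) (2,-4) (0,-3) (0,-3)
{DcqW, DcqN, DctW, DctN} → row (5,-2) (-3,0) (5,-2) (-3,0)
{DbqW, DbqN, DbtW, DbtN} → row (5,-4) (5,-4) (5,-4) (5,-4)
That's 6 distinct rows out of 16 strategies.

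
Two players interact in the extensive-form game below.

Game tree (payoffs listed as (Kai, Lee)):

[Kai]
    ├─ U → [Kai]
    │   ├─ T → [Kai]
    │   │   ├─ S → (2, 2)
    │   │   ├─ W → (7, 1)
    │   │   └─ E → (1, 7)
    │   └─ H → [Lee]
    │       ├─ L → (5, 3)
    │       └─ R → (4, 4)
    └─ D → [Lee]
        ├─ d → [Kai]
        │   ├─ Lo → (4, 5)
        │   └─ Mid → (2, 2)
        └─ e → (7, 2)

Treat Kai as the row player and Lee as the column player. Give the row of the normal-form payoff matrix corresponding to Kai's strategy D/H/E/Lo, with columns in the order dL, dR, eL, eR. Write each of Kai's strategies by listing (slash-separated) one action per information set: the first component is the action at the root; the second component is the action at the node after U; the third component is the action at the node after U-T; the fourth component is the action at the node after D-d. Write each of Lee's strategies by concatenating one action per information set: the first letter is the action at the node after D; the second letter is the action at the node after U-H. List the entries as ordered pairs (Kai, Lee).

vs dL: Kai plays D → Lee plays d at [D] → Kai plays Lo at [D-d] → (4, 5)
vs dR: Kai plays D → Lee plays d at [D] → Kai plays Lo at [D-d] → (4, 5)
vs eL: Kai plays D → Lee plays e at [D] → (7, 2)
vs eR: Kai plays D → Lee plays e at [D] → (7, 2)

(4,5) (4,5) (7,2) (7,2)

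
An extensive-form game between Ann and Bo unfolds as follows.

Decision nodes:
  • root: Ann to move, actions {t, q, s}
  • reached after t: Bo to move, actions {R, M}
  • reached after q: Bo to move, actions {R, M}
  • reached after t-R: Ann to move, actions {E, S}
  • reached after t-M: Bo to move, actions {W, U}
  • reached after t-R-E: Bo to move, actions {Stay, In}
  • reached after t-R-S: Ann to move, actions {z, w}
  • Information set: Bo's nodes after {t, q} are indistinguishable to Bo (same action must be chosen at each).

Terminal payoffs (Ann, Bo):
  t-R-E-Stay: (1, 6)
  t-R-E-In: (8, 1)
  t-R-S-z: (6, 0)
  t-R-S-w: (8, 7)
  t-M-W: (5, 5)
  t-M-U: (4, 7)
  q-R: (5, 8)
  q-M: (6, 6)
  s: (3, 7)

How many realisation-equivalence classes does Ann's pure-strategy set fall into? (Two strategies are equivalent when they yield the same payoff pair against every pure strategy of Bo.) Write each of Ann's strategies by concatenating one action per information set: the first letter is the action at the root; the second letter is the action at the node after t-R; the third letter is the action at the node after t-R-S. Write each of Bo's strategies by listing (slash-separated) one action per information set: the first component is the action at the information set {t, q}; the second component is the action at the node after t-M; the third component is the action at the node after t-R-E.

5

Ann has 12 pure strategies: tEz, tEw, tSz, tSw, qEz, qEw, qSz, qSw, sEz, sEw, sSz, sSw. Columns: R/W/Stay, R/W/In, R/U/Stay, R/U/In, M/W/Stay, M/W/In, M/U/Stay, M/U/In.
{tEz, tEw} → row (1,6) (8,1) (1,6) (8,1) (5,5) (5,5) (4,7) (4,7)
{tSz} → row (6,0) (6,0) (6,0) (6,0) (5,5) (5,5) (4,7) (4,7)
{tSw} → row (8,7) (8,7) (8,7) (8,7) (5,5) (5,5) (4,7) (4,7)
{qEz, qEw, qSz, qSw} → row (5,8) (5,8) (5,8) (5,8) (6,6) (6,6) (6,6) (6,6)
{sEz, sEw, sSz, sSw} → row (3,7) (3,7) (3,7) (3,7) (3,7) (3,7) (3,7) (3,7)
That's 5 distinct rows out of 12 strategies.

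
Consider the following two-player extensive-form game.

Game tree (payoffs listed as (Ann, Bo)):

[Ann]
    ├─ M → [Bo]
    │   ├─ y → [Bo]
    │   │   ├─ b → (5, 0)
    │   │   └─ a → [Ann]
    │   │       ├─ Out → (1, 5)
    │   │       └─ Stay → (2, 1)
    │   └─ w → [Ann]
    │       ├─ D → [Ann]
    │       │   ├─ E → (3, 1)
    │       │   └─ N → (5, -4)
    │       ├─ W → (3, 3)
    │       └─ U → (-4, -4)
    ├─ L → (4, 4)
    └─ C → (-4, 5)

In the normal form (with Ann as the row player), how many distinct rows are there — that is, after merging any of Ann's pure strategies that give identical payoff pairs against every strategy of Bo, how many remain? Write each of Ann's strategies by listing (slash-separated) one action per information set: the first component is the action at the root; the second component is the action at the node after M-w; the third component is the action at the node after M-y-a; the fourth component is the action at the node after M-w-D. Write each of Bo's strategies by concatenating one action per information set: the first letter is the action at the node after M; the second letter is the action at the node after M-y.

10

Ann has 36 pure strategies: M/D/Out/E, M/D/Out/N, M/D/Stay/E, M/D/Stay/N, M/W/Out/E, M/W/Out/N, M/W/Stay/E, M/W/Stay/N, M/U/Out/E, M/U/Out/N, M/U/Stay/E, M/U/Stay/N, L/D/Out/E, L/D/Out/N, L/D/Stay/E, L/D/Stay/N, L/W/Out/E, L/W/Out/N, L/W/Stay/E, L/W/Stay/N, L/U/Out/E, L/U/Out/N, L/U/Stay/E, L/U/Stay/N, C/D/Out/E, C/D/Out/N, C/D/Stay/E, C/D/Stay/N, C/W/Out/E, C/W/Out/N, C/W/Stay/E, C/W/Stay/N, C/U/Out/E, C/U/Out/N, C/U/Stay/E, C/U/Stay/N. Columns: yb, ya, wb, wa.
{M/D/Out/E} → row (5,0) (1,5) (3,1) (3,1)
{M/D/Out/N} → row (5,0) (1,5) (5,-4) (5,-4)
{M/D/Stay/E} → row (5,0) (2,1) (3,1) (3,1)
{M/D/Stay/N} → row (5,0) (2,1) (5,-4) (5,-4)
{M/W/Out/E, M/W/Out/N} → row (5,0) (1,5) (3,3) (3,3)
{M/W/Stay/E, M/W/Stay/N} → row (5,0) (2,1) (3,3) (3,3)
{M/U/Out/E, M/U/Out/N} → row (5,0) (1,5) (-4,-4) (-4,-4)
{M/U/Stay/E, M/U/Stay/N} → row (5,0) (2,1) (-4,-4) (-4,-4)
{L/D/Out/E, L/D/Out/N, L/D/Stay/E, L/D/Stay/N, L/W/Out/E, L/W/Out/N, L/W/Stay/E, L/W/Stay/N, L/U/Out/E, L/U/Out/N, L/U/Stay/E, L/U/Stay/N} → row (4,4) (4,4) (4,4) (4,4)
{C/D/Out/E, C/D/Out/N, C/D/Stay/E, C/D/Stay/N, C/W/Out/E, C/W/Out/N, C/W/Stay/E, C/W/Stay/N, C/U/Out/E, C/U/Out/N, C/U/Stay/E, C/U/Stay/N} → row (-4,5) (-4,5) (-4,5) (-4,5)
That's 10 distinct rows out of 36 strategies.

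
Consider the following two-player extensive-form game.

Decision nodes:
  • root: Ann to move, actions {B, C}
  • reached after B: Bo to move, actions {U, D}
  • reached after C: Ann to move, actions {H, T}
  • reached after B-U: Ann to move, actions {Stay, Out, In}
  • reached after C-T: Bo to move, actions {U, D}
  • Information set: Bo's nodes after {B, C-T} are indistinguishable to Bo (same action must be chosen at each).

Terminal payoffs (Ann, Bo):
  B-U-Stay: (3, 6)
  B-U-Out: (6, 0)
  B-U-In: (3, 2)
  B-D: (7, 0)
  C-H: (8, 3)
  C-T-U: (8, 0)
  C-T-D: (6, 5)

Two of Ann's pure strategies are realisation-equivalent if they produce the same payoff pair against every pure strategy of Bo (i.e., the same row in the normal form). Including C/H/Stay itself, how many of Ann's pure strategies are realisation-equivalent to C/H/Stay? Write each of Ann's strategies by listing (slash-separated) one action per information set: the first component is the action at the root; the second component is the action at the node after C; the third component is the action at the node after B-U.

Row for C/H/Stay (columns U, D): (8,3) (8,3).
Under C/H/Stay, Ann's choice at the node after B-U can never be reached regardless of what Bo does, so varying those choices leaves every outcome unchanged.
Holding the reachable choices fixed and varying the unreachable one freely already gives 3 equivalent strategies.
No other strategy reproduces this row, so those 3 are the full class: C/H/Stay, C/H/Out, C/H/In.

3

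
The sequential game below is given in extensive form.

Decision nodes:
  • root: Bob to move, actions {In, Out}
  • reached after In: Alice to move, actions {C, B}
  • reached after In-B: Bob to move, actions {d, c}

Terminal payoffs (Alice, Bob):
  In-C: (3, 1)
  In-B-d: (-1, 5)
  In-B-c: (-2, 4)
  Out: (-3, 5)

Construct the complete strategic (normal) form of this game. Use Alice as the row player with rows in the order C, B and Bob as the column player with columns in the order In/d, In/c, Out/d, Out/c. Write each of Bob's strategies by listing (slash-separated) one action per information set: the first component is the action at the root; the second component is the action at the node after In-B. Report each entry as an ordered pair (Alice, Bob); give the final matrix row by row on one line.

C: (3,1) (3,1) (-3,5) (-3,5) | B: (-1,5) (-2,4) (-3,5) (-3,5)

         In/d     In/c    Out/d    Out/c
   C    (3,1)    (3,1)   (-3,5)   (-3,5)
   B   (-1,5)   (-2,4)   (-3,5)   (-3,5)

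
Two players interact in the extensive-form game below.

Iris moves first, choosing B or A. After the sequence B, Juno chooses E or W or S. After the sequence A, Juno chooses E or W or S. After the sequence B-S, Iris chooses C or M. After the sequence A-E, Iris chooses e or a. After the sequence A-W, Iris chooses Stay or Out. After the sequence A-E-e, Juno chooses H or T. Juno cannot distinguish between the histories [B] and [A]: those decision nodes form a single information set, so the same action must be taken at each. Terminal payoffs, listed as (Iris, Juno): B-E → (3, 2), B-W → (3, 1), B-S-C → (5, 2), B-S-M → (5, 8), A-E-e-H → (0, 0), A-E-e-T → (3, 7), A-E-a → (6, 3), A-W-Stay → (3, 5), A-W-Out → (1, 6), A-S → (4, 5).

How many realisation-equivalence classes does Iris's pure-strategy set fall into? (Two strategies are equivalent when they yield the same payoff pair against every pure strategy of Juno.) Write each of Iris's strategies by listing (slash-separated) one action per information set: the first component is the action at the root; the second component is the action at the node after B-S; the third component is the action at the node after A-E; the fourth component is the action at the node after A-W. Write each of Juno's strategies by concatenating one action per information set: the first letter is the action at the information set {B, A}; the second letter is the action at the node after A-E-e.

Iris has 16 pure strategies: B/C/e/Stay, B/C/e/Out, B/C/a/Stay, B/C/a/Out, B/M/e/Stay, B/M/e/Out, B/M/a/Stay, B/M/a/Out, A/C/e/Stay, A/C/e/Out, A/C/a/Stay, A/C/a/Out, A/M/e/Stay, A/M/e/Out, A/M/a/Stay, A/M/a/Out. Columns: EH, ET, WH, WT, SH, ST.
{B/C/e/Stay, B/C/e/Out, B/C/a/Stay, B/C/a/Out} → row (3,2) (3,2) (3,1) (3,1) (5,2) (5,2)
{B/M/e/Stay, B/M/e/Out, B/M/a/Stay, B/M/a/Out} → row (3,2) (3,2) (3,1) (3,1) (5,8) (5,8)
{A/C/e/Stay, A/M/e/Stay} → row (0,0) (3,7) (3,5) (3,5) (4,5) (4,5)
{A/C/e/Out, A/M/e/Out} → row (0,0) (3,7) (1,6) (1,6) (4,5) (4,5)
{A/C/a/Stay, A/M/a/Stay} → row (6,3) (6,3) (3,5) (3,5) (4,5) (4,5)
{A/C/a/Out, A/M/a/Out} → row (6,3) (6,3) (1,6) (1,6) (4,5) (4,5)
That's 6 distinct rows out of 16 strategies.

6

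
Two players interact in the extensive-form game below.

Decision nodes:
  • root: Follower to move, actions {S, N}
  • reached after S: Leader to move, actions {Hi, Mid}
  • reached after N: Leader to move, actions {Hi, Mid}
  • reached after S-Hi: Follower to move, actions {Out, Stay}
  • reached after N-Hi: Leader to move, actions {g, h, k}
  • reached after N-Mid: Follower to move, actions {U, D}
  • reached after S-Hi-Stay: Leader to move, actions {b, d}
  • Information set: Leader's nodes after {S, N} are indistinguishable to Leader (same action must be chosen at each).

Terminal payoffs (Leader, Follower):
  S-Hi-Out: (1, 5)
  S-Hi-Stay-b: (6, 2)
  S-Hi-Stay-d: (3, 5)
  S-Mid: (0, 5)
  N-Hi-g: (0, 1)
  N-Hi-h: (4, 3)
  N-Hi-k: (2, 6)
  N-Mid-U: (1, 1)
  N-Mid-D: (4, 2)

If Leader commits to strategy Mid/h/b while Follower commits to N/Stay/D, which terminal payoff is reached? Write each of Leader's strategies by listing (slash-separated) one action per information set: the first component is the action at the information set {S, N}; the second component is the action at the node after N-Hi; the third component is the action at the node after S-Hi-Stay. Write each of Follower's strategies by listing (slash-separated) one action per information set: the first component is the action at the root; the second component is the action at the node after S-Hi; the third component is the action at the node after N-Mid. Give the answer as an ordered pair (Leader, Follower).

(4, 2)

Trace the play path from the root:
  Follower plays N
  Leader plays Mid at [N]
  Follower plays D at [N-Mid]
→ terminal payoff (4, 2).
(Leader's choice at the node after N-Hi is never reached on this path, so it doesn't affect the outcome.)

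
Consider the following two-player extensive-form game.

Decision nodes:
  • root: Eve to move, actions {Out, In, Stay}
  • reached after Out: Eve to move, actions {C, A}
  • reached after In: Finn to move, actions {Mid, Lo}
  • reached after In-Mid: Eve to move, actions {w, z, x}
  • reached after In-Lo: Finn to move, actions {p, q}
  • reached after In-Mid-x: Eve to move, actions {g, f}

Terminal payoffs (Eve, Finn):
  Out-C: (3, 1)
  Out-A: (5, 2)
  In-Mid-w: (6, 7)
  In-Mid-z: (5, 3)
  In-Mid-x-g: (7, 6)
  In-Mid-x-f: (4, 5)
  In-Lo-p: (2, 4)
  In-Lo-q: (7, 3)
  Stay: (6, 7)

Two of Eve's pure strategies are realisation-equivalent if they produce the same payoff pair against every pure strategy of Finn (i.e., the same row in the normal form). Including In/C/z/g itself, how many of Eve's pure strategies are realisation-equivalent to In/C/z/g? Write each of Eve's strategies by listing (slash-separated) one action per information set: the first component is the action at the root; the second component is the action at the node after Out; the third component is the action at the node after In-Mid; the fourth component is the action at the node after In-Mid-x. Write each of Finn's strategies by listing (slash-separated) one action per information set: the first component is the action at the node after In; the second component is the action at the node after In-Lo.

Row for In/C/z/g (columns Mid/p, Mid/q, Lo/p, Lo/q): (5,3) (5,3) (2,4) (7,3).
Under In/C/z/g, Eve's choice at the node after Out and at the node after In-Mid-x can never be reached regardless of what Finn does, so varying those choices leaves every outcome unchanged.
Holding the reachable choices fixed and varying the unreachable ones freely already gives 2 × 2 = 4 equivalent strategies.
No other strategy reproduces this row, so those 4 are the full class: In/C/z/g, In/C/z/f, In/A/z/g, In/A/z/f.

4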